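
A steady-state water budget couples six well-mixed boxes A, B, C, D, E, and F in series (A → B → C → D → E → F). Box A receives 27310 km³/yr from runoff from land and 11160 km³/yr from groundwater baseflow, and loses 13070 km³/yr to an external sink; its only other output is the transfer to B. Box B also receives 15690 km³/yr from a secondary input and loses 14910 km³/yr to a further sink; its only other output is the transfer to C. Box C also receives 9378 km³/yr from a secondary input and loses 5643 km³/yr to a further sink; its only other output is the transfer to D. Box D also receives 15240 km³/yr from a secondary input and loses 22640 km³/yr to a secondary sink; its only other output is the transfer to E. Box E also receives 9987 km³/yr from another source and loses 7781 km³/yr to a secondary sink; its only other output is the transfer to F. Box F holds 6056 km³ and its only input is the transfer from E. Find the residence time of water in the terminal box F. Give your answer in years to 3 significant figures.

0.245 yr

Box A: F(A→B) = (27310 + 11160) − 13070 = 25400 km³/yr.
Box B: F(B→C) = (25400 + 15690) − 14910 = 26180 km³/yr.
Box C: F(C→D) = (26180 + 9378) − 5643 = 29915 km³/yr.
Box D: F(D→E) = (29915 + 15240) − 22640 = 22515 km³/yr.
Box E: F(E→F) = (22515 + 9987) − 7781 = 24721 km³/yr.
Box F throughput = its input = 24721 km³/yr; τ = 6056 / 24721 = 0.2450 yr.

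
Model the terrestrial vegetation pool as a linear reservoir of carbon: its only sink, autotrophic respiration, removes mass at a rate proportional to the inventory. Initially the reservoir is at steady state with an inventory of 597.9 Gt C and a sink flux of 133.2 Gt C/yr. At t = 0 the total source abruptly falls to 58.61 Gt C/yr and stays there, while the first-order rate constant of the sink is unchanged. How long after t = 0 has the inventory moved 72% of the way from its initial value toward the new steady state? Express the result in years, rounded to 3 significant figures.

5.71 yr

τ = M₀/F₀ = 597.9/133.2 = 4.489 yr.
The remaining gap fraction is e^(−t/τ); 72% covered ⇒ e^(−t/τ) = 0.280.
t = −τ ln(0.280) = 4.489 × 1.273 = 5.714 yr.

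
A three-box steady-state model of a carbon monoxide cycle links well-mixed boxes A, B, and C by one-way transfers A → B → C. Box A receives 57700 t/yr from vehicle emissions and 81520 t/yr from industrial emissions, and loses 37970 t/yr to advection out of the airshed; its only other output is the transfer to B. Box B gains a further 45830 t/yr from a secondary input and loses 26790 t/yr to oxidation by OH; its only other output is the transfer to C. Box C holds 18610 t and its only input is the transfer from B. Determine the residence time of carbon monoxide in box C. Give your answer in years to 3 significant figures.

Box A: F(A→B) = (57700 + 81520) − 37970 = 101250 t/yr.
Box B: F(B→C) = (101250 + 45830) − 26790 = 120290 t/yr.
Box C throughput = its input = 120290 t/yr; τ = 18610 / 120290 = 0.1547 yr.

0.155 yr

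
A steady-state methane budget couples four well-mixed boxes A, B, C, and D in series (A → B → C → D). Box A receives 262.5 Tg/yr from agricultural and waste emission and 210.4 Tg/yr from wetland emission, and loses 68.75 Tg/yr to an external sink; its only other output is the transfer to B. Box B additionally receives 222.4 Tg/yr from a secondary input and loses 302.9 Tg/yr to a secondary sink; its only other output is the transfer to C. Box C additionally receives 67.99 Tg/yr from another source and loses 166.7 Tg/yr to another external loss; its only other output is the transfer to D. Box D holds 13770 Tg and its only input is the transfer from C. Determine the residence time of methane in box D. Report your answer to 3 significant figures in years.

61.2 yr

Box A: F(A→B) = (262.5 + 210.4) − 68.75 = 404.15 Tg/yr.
Box B: F(B→C) = (404.15 + 222.4) − 302.9 = 323.65 Tg/yr.
Box C: F(C→D) = (323.65 + 67.99) − 166.7 = 224.94 Tg/yr.
Box D throughput = its input = 224.94 Tg/yr; τ = 13770 / 224.94 = 61.22 yr.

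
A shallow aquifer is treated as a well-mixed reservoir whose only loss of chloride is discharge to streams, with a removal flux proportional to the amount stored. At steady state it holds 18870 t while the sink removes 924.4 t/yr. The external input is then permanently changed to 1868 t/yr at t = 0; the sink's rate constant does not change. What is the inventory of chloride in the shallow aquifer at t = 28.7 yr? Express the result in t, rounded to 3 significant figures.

33400 t

Residence time τ = M₀/F₀ = 20.41 yr. The eventual steady state is M_∞ = M₀·(F₁/F₀) = 18870 × 1868/924.4 = 38132 t.
The anomaly ΔM(t) = M(t) − M_∞ decays as ΔM₀·e^(−t/τ) with ΔM₀ = 18870 − 38132 = −19260 t.
At t = 28.7 yr, e^(−t/τ) = e^(−1.406) = 0.2451, so ΔM = −4722 t and M = 38132 − 4722 = 33410 t.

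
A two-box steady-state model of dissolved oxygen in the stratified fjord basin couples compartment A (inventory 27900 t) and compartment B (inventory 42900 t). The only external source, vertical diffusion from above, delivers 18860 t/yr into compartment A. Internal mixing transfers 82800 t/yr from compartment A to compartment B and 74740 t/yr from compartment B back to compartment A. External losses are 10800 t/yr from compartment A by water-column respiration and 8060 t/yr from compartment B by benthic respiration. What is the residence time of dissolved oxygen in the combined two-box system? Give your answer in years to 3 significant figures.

3.75 yr

Residence time in the combined system uses the total inventory and the total *external* removal — internal exchanges between the two boxes cancel.
M_total = 27900 + 42900 = 70800 t.
ΣF_external_out = 10800 + 8060 = 18860 t/yr.
τ = M_total / ΣF_ext = 70800 / 18860 = 3.754 yr.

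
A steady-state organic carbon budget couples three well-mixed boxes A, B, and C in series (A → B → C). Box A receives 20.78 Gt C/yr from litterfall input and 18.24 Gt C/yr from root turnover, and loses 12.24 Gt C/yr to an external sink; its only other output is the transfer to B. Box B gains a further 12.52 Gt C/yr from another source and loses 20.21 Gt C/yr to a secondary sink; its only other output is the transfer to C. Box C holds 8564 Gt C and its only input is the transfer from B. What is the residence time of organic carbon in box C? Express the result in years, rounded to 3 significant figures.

Box A: F(A→B) = (20.78 + 18.24) − 12.24 = 26.780 Gt C/yr.
Box B: F(B→C) = (26.780 + 12.52) − 20.21 = 19.090 Gt C/yr.
Box C throughput = its input = 19.090 Gt C/yr; τ = 8564 / 19.090 = 448.6 yr.

449 yr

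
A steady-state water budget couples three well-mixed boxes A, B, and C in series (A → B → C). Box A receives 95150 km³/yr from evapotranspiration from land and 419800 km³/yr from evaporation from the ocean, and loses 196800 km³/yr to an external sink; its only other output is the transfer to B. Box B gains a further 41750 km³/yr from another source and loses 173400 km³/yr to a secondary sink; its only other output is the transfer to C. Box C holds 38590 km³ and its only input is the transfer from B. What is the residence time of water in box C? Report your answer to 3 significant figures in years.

Box A: F(A→B) = (95150 + 419800) − 196800 = 318150 km³/yr.
Box B: F(B→C) = (318150 + 41750) − 173400 = 186500 km³/yr.
Box C throughput = its input = 186500 km³/yr; τ = 38590 / 186500 = 0.2069 yr.

0.207 yr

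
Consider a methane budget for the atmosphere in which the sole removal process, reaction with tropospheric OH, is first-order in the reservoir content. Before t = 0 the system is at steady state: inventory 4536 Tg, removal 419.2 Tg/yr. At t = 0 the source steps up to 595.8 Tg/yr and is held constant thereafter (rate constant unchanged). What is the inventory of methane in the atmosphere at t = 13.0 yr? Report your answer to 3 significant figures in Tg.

5870 Tg

Residence time τ = M₀/F₀ = 10.82 yr. The eventual steady state is M_∞ = M₀·(F₁/F₀) = 4536 × 595.8/419.2 = 6446.9 Tg.
The anomaly ΔM(t) = M(t) − M_∞ decays as ΔM₀·e^(−t/τ) with ΔM₀ = 4536 − 6446.9 = −1911 Tg.
At t = 13.0 yr, e^(−t/τ) = e^(−1.201) = 0.3008, so ΔM = −574.7 Tg and M = 6446.9 − 574.7 = 5872.2 Tg.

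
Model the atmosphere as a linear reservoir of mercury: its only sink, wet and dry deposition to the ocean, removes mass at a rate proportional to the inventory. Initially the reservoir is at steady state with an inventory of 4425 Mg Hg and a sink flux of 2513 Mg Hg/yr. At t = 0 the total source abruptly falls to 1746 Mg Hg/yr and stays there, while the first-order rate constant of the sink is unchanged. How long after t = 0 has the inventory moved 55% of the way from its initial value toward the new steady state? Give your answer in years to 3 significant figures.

τ = M₀/F₀ = 4425/2513 = 1.761 yr.
The remaining gap fraction is e^(−t/τ); 55% covered ⇒ e^(−t/τ) = 0.450.
t = −τ ln(0.450) = 1.761 × 0.7985 = 1.406 yr.

1.41 yr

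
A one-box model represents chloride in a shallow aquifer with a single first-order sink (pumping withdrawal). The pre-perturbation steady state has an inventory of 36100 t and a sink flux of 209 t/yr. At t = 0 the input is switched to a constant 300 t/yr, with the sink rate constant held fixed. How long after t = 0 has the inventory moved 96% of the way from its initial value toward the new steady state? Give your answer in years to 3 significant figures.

τ = M₀/F₀ = 36100/209 = 172.7 yr.
The remaining gap fraction is e^(−t/τ); 96% covered ⇒ e^(−t/τ) = 0.0400.
t = −τ ln(0.0400) = 172.7 × 3.219 = 556.0 yr.

556 yr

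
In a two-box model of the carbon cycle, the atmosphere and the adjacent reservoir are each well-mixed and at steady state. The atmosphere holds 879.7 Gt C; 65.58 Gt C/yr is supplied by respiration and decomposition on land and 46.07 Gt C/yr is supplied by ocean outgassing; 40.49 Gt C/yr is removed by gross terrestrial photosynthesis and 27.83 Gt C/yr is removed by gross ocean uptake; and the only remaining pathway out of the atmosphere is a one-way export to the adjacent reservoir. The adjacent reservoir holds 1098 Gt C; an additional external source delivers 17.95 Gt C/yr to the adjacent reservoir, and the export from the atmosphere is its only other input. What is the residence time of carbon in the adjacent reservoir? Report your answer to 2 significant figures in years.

Balance the atmosphere: ΣF_in = 65.58 + 46.07 = 111.65 Gt C/yr.
Export to the adjacent reservoir = ΣF_in − (40.49 + 27.83) = 43.330 Gt C/yr.
Total input to the adjacent reservoir = 43.330 + 17.95 = 61.280 Gt C/yr; at steady state this equals its total output.
τ = M / F = 1098 / 61.280 = 17.92 yr.

18 yr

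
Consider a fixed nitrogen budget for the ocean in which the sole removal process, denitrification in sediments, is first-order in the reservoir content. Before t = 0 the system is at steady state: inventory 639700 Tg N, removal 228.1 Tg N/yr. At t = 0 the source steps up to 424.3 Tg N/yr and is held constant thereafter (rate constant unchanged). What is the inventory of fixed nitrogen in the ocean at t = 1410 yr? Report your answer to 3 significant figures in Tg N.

857000 Tg N

τ = M₀/F₀ = 639700/228.1 = 2804 yr; rate constant k = 1/τ.
New steady state M_∞ = F₁/k = F₁·τ = 424.3 × 2804 = 1.1899×10^6 Tg N.
M(t) = M_∞ + (M₀ − M_∞)·e^(−t/τ); t/τ = 1410/2804 = 0.5028, so e^(−t/τ) = 0.6049.
M(t) = 1.1899×10^6 − 550200 × 0.6049 = 857120 Tg N.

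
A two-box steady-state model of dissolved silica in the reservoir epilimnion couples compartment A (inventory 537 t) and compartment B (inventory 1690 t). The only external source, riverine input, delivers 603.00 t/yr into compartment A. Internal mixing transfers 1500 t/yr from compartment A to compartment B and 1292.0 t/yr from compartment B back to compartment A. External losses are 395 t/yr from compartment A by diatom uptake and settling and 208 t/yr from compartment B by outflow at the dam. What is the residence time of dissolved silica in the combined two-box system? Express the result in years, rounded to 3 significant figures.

3.69 yr

For the system as a whole, the A↔B exchange is internal and contributes nothing to the throughput; only the external sinks remove mass.
M_total = 537 + 1690 = 2227.0 t.
ΣF_external_out = 395 + 208 = 603.00 t/yr.
τ = M_total / ΣF_ext = 2227.0 / 603.00 = 3.693 yr.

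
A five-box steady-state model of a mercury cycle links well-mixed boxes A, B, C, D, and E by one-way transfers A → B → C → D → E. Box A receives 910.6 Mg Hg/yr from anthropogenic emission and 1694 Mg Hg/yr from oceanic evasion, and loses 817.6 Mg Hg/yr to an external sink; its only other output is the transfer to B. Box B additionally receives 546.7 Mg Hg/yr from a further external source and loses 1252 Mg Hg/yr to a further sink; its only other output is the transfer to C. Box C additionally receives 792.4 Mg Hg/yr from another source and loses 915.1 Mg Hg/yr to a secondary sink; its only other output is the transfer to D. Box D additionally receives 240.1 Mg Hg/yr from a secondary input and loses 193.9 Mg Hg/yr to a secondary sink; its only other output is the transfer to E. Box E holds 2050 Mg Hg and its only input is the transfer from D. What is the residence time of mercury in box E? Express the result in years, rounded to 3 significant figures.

2.04 yr

Box A: F(A→B) = (910.6 + 1694) − 817.6 = 1787.0 Mg Hg/yr.
Box B: F(B→C) = (1787.0 + 546.7) − 1252 = 1081.7 Mg Hg/yr.
Box C: F(C→D) = (1081.7 + 792.4) − 915.1 = 959.00 Mg Hg/yr.
Box D: F(D→E) = (959.00 + 240.1) − 193.9 = 1005.2 Mg Hg/yr.
Box E throughput = its input = 1005.2 Mg Hg/yr; τ = 2050 / 1005.2 = 2.039 yr.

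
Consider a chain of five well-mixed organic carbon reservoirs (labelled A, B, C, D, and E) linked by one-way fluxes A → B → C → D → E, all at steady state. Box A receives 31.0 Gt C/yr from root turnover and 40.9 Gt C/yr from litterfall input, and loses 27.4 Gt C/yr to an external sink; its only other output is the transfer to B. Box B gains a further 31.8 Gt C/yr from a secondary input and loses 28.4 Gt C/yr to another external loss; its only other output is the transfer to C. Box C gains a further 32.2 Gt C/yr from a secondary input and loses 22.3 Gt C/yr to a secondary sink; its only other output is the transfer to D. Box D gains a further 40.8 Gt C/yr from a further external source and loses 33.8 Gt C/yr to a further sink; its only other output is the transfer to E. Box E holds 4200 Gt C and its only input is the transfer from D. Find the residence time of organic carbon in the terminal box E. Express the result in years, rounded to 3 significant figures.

64.8 yr

Box A: F(A→B) = (31.0 + 40.9) − 27.4 = 44.500 Gt C/yr.
Box B: F(B→C) = (44.500 + 31.8) − 28.4 = 47.900 Gt C/yr.
Box C: F(C→D) = (47.900 + 32.2) − 22.3 = 57.800 Gt C/yr.
Box D: F(D→E) = (57.800 + 40.8) − 33.8 = 64.800 Gt C/yr.
Box E throughput = its input = 64.800 Gt C/yr; τ = 4200 / 64.800 = 64.81 yr.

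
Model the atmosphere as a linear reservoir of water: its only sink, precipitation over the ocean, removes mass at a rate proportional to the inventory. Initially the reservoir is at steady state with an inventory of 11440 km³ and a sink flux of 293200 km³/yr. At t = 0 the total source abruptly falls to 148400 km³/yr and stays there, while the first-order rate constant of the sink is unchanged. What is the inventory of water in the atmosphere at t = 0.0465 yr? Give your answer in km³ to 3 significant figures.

The sink rate constant is k = F₀/M₀ = 293200/11440 = 25.63 yr⁻¹.
Solving dM/dt = F₁ − kM with M(0) = M₀ gives M(t) = F₁/k + (M₀ − F₁/k)·e^(−kt).
F₁/k = 148400/25.63 = 5790.2 km³; kt = 25.63 × 0.0465 = 1.192, e^(−kt) = 0.3037.
M(0.0465) = 5790.2 + (11440 − 5790.2) × 0.3037 = 5790.2 + 1716 = 7506.0 km³.

7510 km³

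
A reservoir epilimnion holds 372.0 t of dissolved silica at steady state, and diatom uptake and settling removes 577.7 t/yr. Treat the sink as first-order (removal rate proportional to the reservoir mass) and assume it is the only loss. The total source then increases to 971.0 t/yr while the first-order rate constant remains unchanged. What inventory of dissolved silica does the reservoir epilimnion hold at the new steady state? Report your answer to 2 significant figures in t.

630 t

Rate constant k = F/M = 577.7 / 372.0 = 1.553 yr⁻¹.
At the new steady state, source = k·M_new ⇒ M_new = 971.0 / 1.553 = 625.3 t.
(Equivalently M_new = M × F_new/F_old = 372.0 × 971.0/577.7.)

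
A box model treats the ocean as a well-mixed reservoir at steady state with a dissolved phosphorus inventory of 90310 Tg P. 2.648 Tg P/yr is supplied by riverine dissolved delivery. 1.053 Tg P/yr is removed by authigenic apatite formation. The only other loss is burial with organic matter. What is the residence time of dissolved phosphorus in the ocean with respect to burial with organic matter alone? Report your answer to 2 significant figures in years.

57000 yr

At steady state ΣF_in = ΣF_out.
ΣF_in = 2.6480 Tg P/yr.
Burial with organic matter flux = ΣF_in − (1.053) = 2.6480 − 1.053 = 1.595 Tg P/yr.
τ = M / F = 90310 / 1.595 = 56620 yr.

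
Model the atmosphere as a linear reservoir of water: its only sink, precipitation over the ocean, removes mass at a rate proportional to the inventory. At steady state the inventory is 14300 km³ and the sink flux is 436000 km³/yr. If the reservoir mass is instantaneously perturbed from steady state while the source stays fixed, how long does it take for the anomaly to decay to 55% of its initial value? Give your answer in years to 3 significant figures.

For a linear reservoir the anomaly decays as exp(−t/τ) with τ = M/F = 14300/436000 = 0.03280 yr.
exp(−t/τ) = 0.55 ⇒ t = −τ ln(0.55) = 0.03280 × 0.5978 = 0.01961 yr.

0.0196 yr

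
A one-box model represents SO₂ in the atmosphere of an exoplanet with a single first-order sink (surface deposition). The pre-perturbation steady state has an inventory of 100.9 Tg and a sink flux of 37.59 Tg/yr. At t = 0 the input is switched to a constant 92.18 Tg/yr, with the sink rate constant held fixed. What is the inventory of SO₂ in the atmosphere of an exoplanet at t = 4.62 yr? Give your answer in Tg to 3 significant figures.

Residence time τ = M₀/F₀ = 2.684 yr. The eventual steady state is M_∞ = M₀·(F₁/F₀) = 100.9 × 92.18/37.59 = 247.43 Tg.
The anomaly ΔM(t) = M(t) − M_∞ decays as ΔM₀·e^(−t/τ) with ΔM₀ = 100.9 − 247.43 = −146.5 Tg.
At t = 4.62 yr, e^(−t/τ) = e^(−1.721) = 0.1789, so ΔM = −26.21 Tg and M = 247.43 − 26.21 = 221.22 Tg.

221 Tg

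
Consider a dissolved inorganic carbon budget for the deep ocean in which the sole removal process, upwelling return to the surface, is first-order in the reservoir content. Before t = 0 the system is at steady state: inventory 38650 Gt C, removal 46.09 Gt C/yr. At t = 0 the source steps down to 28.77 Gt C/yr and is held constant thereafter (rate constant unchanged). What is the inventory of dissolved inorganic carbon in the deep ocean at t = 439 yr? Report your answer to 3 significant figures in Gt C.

32700 Gt C

The sink rate constant is k = F₀/M₀ = 46.09/38650 = 0.001192 yr⁻¹.
Solving dM/dt = F₁ − kM with M(0) = M₀ gives M(t) = F₁/k + (M₀ − F₁/k)·e^(−kt).
F₁/k = 28.77/0.001192 = 24126 Gt C; kt = 0.001192 × 439 = 0.5235, e^(−kt) = 0.5924.
M(439) = 24126 + (38650 − 24126) × 0.5924 = 24126 + 8605 = 32731 Gt C.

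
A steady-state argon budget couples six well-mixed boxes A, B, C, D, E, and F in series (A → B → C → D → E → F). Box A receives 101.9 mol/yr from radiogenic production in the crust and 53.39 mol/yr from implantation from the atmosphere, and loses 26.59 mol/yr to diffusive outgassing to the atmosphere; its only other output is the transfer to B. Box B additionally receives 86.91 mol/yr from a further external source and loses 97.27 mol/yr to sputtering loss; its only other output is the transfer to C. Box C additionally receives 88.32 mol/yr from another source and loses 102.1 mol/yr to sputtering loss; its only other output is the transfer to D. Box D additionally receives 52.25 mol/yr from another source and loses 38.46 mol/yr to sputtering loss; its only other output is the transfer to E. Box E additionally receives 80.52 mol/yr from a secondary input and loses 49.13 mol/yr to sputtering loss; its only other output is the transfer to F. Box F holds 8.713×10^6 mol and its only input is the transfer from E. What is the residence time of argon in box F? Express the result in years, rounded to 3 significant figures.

58200 yr

Box A: F(A→B) = (101.9 + 53.39) − 26.59 = 128.70 mol/yr.
Box B: F(B→C) = (128.70 + 86.91) − 97.27 = 118.34 mol/yr.
Box C: F(C→D) = (118.34 + 88.32) − 102.1 = 104.56 mol/yr.
Box D: F(D→E) = (104.56 + 52.25) − 38.46 = 118.35 mol/yr.
Box E: F(E→F) = (118.35 + 80.52) − 49.13 = 149.74 mol/yr.
Box F throughput = its input = 149.74 mol/yr; τ = 8.713×10^6 / 149.74 = 58190 yr.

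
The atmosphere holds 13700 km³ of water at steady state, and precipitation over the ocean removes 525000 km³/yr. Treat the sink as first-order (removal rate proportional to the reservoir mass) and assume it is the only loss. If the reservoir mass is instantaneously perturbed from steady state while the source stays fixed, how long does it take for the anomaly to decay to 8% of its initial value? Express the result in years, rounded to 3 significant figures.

For a linear reservoir the anomaly decays as exp(−t/τ) with τ = M/F = 13700/525000 = 0.02610 yr.
exp(−t/τ) = 0.08 ⇒ t = −τ ln(0.08) = 0.02610 × 2.526 = 0.06591 yr.

0.0659 yr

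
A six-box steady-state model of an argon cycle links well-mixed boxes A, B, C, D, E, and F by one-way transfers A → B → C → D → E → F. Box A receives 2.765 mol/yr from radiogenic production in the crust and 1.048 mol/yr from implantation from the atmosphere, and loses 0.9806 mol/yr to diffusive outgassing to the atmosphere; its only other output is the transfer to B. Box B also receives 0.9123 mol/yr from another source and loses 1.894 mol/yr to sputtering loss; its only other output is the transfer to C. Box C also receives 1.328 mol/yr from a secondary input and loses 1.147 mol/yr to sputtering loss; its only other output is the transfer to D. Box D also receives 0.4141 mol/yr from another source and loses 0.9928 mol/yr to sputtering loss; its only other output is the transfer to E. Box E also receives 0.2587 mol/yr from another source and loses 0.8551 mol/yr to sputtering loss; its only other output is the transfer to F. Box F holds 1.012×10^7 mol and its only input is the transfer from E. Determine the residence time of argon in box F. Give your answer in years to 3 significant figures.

Box A: F(A→B) = (2.765 + 1.048) − 0.9806 = 2.8324 mol/yr.
Box B: F(B→C) = (2.8324 + 0.9123) − 1.894 = 1.8507 mol/yr.
Box C: F(C→D) = (1.8507 + 1.328) − 1.147 = 2.0317 mol/yr.
Box D: F(D→E) = (2.0317 + 0.4141) − 0.9928 = 1.4530 mol/yr.
Box E: F(E→F) = (1.4530 + 0.2587) − 0.8551 = 0.85660 mol/yr.
Box F throughput = its input = 0.85660 mol/yr; τ = 1.012×10^7 / 0.85660 = 1.181×10^7 yr.

1.18×10^7 yr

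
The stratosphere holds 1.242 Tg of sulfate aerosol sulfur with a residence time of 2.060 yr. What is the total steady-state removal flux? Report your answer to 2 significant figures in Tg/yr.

0.60 Tg/yr

F = M / τ = 1.242 / 2.060 = 0.6029 Tg/yr.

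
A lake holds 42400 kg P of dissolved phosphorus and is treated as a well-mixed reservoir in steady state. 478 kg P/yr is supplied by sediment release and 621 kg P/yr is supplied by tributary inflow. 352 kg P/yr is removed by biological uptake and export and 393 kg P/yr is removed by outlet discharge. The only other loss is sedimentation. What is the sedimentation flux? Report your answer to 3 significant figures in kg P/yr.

354 kg P/yr

At steady state ΣF_in = ΣF_out.
ΣF_in = 478 + 621 = 1099.0 kg P/yr.
Sedimentation flux = ΣF_in − (352 + 393) = 1099.0 − 745.0 = 354.0 kg P/yr.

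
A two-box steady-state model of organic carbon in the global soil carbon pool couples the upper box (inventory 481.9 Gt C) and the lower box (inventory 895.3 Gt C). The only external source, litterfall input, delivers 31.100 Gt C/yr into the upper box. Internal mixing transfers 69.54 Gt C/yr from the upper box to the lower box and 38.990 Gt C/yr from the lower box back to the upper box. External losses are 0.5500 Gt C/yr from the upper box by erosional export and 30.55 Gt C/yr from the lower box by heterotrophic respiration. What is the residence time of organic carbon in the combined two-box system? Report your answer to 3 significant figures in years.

Residence time in the combined system uses the total inventory and the total *external* removal — internal exchanges between the two boxes cancel.
M_total = 481.9 + 895.3 = 1377.2 Gt C.
ΣF_external_out = 0.5500 + 30.55 = 31.100 Gt C/yr.
τ = M_total / ΣF_ext = 1377.2 / 31.100 = 44.28 yr.

44.3 yr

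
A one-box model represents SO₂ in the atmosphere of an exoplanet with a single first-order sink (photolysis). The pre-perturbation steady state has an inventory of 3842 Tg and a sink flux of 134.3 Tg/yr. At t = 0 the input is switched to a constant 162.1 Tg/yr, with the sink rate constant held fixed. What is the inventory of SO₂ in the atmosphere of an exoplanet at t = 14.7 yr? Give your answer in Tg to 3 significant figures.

4160 Tg

Residence time τ = M₀/F₀ = 28.61 yr. The eventual steady state is M_∞ = M₀·(F₁/F₀) = 3842 × 162.1/134.3 = 4637.3 Tg.
The anomaly ΔM(t) = M(t) − M_∞ decays as ΔM₀·e^(−t/τ) with ΔM₀ = 3842 − 4637.3 = −795.3 Tg.
At t = 14.7 yr, e^(−t/τ) = e^(−0.5138) = 0.5982, so ΔM = −475.7 Tg and M = 4637.3 − 475.7 = 4161.6 Tg.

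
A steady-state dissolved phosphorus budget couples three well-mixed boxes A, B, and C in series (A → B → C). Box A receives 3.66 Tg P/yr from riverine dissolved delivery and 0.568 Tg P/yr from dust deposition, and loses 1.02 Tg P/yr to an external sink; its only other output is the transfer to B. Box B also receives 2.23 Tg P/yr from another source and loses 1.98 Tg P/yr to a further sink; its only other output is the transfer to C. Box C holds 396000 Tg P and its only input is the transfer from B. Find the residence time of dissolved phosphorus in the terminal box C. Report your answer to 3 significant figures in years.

115000 yr

Box A: F(A→B) = (3.66 + 0.568) − 1.02 = 3.2080 Tg P/yr.
Box B: F(B→C) = (3.2080 + 2.23) − 1.98 = 3.4580 Tg P/yr.
Box C throughput = its input = 3.4580 Tg P/yr; τ = 396000 / 3.4580 = 114500 yr.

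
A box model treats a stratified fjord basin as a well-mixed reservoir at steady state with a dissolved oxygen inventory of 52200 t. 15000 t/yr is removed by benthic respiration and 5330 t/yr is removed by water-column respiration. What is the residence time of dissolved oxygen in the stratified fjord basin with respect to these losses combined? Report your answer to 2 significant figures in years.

2.6 yr

Total removal = 15000 + 5330 = 20330 t/yr.
τ = M / ΣF_out = 52200 / 20330 = 2.568 yr.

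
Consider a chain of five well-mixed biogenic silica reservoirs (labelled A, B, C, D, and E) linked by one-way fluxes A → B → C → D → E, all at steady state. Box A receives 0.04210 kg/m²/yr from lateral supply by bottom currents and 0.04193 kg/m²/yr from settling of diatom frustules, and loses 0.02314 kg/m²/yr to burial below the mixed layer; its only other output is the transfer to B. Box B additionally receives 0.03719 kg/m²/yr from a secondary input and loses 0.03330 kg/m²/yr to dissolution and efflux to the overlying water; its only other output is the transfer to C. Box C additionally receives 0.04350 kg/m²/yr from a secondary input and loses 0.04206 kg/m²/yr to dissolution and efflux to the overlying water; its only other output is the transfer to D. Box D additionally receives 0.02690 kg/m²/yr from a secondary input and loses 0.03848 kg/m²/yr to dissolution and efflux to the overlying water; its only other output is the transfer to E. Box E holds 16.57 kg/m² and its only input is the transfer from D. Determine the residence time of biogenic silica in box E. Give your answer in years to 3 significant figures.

Box A: F(A→B) = (0.04210 + 0.04193) − 0.02314 = 0.060890 kg/m²/yr.
Box B: F(B→C) = (0.060890 + 0.03719) − 0.03330 = 0.064780 kg/m²/yr.
Box C: F(C→D) = (0.064780 + 0.04350) − 0.04206 = 0.066220 kg/m²/yr.
Box D: F(D→E) = (0.066220 + 0.02690) − 0.03848 = 0.054640 kg/m²/yr.
Box E throughput = its input = 0.054640 kg/m²/yr; τ = 16.57 / 0.054640 = 303.3 yr.

303 yr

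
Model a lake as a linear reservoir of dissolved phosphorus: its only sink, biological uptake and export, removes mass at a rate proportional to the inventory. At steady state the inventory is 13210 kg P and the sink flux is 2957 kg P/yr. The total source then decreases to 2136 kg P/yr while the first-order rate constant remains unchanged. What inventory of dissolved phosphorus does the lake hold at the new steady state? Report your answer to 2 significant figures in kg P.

9500 kg P

Rate constant k = F/M = 2957 / 13210 = 0.2238 yr⁻¹.
At the new steady state, source = k·M_new ⇒ M_new = 2136 / 0.2238 = 9542 kg P.
(Equivalently M_new = M × F_new/F_old = 13210 × 2136/2957.)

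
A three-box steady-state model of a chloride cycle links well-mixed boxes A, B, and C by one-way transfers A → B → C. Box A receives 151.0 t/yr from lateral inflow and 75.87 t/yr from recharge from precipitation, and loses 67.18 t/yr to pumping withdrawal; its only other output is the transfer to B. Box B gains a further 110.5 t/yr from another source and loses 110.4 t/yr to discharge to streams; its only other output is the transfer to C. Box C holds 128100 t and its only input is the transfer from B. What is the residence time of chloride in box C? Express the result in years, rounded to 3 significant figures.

Box A: F(A→B) = (151.0 + 75.87) − 67.18 = 159.69 t/yr.
Box B: F(B→C) = (159.69 + 110.5) − 110.4 = 159.79 t/yr.
Box C throughput = its input = 159.79 t/yr; τ = 128100 / 159.79 = 801.7 yr.

802 yr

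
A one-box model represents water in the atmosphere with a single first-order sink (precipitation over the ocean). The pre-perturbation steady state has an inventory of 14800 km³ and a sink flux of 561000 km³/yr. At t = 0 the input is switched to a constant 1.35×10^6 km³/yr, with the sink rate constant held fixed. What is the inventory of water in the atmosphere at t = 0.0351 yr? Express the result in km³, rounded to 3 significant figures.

30100 km³

τ = M₀/F₀ = 14800/561000 = 0.02638 yr; rate constant k = 1/τ.
New steady state M_∞ = F₁/k = F₁·τ = 1.35×10^6 × 0.02638 = 35615 km³.
M(t) = M_∞ + (M₀ − M_∞)·e^(−t/τ); t/τ = 0.0351/0.02638 = 1.330, so e^(−t/τ) = 0.2644.
M(t) = 35615 − 20810 × 0.2644 = 30113 km³.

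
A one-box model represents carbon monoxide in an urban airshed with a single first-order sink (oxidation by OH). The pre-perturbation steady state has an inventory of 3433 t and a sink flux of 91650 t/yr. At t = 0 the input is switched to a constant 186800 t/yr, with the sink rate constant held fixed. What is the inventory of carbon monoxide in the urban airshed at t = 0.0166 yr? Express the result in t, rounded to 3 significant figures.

4710 t

Residence time τ = M₀/F₀ = 0.03746 yr. The eventual steady state is M_∞ = M₀·(F₁/F₀) = 3433 × 186800/91650 = 6997.1 t.
The anomaly ΔM(t) = M(t) − M_∞ decays as ΔM₀·e^(−t/τ) with ΔM₀ = 3433 − 6997.1 = −3564 t.
At t = 0.0166 yr, e^(−t/τ) = e^(−0.4432) = 0.6420, so ΔM = −2288 t and M = 6997.1 − 2288 = 4708.9 t.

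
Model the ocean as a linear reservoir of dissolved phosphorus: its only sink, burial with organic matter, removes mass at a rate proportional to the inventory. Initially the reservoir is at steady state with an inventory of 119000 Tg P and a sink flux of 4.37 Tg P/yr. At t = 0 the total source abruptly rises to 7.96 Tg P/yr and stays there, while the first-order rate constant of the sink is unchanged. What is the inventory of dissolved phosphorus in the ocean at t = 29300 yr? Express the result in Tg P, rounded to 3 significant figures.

The sink rate constant is k = F₀/M₀ = 4.37/119000 = 3.672×10^-5 yr⁻¹.
Solving dM/dt = F₁ − kM with M(0) = M₀ gives M(t) = F₁/k + (M₀ − F₁/k)·e^(−kt).
F₁/k = 7.96/3.672×10^-5 = 216760 Tg P; kt = 3.672×10^-5 × 29300 = 1.076, e^(−kt) = 0.3410.
M(29300) = 216760 + (119000 − 216760) × 0.3410 = 216760 − 33330 = 183430 Tg P.

183000 Tg P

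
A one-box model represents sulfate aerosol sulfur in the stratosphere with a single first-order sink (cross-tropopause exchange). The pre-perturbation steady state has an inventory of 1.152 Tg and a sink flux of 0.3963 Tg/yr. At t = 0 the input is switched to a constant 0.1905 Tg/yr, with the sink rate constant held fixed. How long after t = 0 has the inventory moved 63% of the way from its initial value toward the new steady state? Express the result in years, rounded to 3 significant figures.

τ = M₀/F₀ = 1.152/0.3963 = 2.907 yr.
The remaining gap fraction is e^(−t/τ); 63% covered ⇒ e^(−t/τ) = 0.370.
t = −τ ln(0.370) = 2.907 × 0.9943 = 2.890 yr.

2.89 yr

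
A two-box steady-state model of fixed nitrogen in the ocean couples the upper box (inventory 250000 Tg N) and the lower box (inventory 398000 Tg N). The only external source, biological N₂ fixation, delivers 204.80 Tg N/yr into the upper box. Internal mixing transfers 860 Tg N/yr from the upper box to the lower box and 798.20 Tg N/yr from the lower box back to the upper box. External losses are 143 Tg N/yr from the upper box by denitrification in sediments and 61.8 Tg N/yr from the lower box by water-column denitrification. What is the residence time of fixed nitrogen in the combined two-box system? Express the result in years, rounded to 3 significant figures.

Residence time in the combined system uses the total inventory and the total *external* removal — internal exchanges between the two boxes cancel.
M_total = 250000 + 398000 = 648000 Tg N.
ΣF_external_out = 143 + 61.8 = 204.80 Tg N/yr.
τ = M_total / ΣF_ext = 648000 / 204.80 = 3164 yr.

3160 yr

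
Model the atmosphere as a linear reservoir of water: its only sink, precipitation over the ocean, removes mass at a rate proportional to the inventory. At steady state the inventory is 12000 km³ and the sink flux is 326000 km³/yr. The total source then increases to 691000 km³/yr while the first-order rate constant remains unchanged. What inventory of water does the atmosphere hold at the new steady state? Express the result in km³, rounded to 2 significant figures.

25000 km³

Rate constant k = F/M = 326000 / 12000 = 27.17 yr⁻¹.
At the new steady state, source = k·M_new ⇒ M_new = 691000 / 27.17 = 25440 km³.
(Equivalently M_new = M × F_new/F_old = 12000 × 691000/326000.)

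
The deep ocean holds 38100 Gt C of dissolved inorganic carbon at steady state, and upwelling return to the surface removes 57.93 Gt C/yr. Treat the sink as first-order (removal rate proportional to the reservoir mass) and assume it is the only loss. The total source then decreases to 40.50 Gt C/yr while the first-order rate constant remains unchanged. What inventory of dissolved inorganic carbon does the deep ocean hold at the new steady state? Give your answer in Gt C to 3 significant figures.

26600 Gt C

Rate constant k = F/M = 57.93 / 38100 = 0.001520 yr⁻¹.
At the new steady state, source = k·M_new ⇒ M_new = 40.50 / 0.001520 = 26640 Gt C.
(Equivalently M_new = M × F_new/F_old = 38100 × 40.50/57.93.)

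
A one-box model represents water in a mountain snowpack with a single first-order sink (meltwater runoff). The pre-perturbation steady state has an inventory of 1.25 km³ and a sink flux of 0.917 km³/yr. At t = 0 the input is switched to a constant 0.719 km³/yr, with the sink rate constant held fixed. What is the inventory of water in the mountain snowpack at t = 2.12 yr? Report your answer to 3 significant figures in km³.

τ = M₀/F₀ = 1.25/0.917 = 1.363 yr; rate constant k = 1/τ.
New steady state M_∞ = F₁/k = F₁·τ = 0.719 × 1.363 = 0.98010 km³.
M(t) = M_∞ + (M₀ − M_∞)·e^(−t/τ); t/τ = 2.12/1.363 = 1.555, so e^(−t/τ) = 0.2111.
M(t) = 0.98010 + 0.2699 × 0.2111 = 1.0371 km³.

1.04 km³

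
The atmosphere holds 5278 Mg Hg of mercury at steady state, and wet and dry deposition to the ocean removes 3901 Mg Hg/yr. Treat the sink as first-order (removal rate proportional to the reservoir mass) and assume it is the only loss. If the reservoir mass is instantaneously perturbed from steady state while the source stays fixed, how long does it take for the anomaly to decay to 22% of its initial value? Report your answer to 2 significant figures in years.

2.0 yr

For a linear reservoir the anomaly decays as exp(−t/τ) with τ = M/F = 5278/3901 = 1.353 yr.
exp(−t/τ) = 0.22 ⇒ t = −τ ln(0.22) = 1.353 × 1.514 = 2.049 yr.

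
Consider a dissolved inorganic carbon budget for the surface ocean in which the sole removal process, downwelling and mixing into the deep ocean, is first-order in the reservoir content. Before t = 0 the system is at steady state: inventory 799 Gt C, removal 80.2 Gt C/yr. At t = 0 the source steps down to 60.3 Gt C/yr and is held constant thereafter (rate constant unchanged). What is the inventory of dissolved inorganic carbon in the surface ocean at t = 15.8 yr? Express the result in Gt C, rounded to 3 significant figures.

τ = M₀/F₀ = 799/80.2 = 9.963 yr; rate constant k = 1/τ.
New steady state M_∞ = F₁/k = F₁·τ = 60.3 × 9.963 = 600.74 Gt C.
M(t) = M_∞ + (M₀ − M_∞)·e^(−t/τ); t/τ = 15.8/9.963 = 1.586, so e^(−t/τ) = 0.2048.
M(t) = 600.74 + 198.3 × 0.2048 = 641.34 Gt C.

641 Gt C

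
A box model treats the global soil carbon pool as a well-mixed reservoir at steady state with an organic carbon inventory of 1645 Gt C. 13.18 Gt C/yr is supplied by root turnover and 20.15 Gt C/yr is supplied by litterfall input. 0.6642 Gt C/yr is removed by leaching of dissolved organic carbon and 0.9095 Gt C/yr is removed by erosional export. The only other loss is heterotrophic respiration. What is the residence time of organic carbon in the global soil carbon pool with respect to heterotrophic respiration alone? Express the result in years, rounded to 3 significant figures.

At steady state ΣF_in = ΣF_out.
ΣF_in = 13.18 + 20.15 = 33.330 Gt C/yr.
Heterotrophic respiration flux = ΣF_in − (0.6642 + 0.9095) = 33.330 − 1.574 = 31.76 Gt C/yr.
τ = M / F = 1645 / 31.76 = 51.80 yr.

51.8 yr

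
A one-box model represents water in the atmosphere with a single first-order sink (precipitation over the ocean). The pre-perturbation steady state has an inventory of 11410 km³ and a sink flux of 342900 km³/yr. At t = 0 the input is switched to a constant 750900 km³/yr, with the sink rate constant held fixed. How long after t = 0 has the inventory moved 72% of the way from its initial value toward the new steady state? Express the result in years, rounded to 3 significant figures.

τ = M₀/F₀ = 11410/342900 = 0.03328 yr.
The remaining gap fraction is e^(−t/τ); 72% covered ⇒ e^(−t/τ) = 0.280.
t = −τ ln(0.280) = 0.03328 × 1.273 = 0.04236 yr.

0.0424 yr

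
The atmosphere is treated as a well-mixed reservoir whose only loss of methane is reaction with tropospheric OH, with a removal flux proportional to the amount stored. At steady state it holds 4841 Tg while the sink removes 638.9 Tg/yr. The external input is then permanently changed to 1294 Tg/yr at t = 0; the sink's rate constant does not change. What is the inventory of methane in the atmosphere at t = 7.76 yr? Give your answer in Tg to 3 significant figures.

8020 Tg

τ = M₀/F₀ = 4841/638.9 = 7.577 yr; rate constant k = 1/τ.
New steady state M_∞ = F₁/k = F₁·τ = 1294 × 7.577 = 9804.7 Tg.
M(t) = M_∞ + (M₀ − M_∞)·e^(−t/τ); t/τ = 7.76/7.577 = 1.024, so e^(−t/τ) = 0.3591.
M(t) = 9804.7 − 4964 × 0.3591 = 8022.2 Tg.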